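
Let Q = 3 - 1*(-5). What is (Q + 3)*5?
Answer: 55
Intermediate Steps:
Q = 8 (Q = 3 + 5 = 8)
(Q + 3)*5 = (8 + 3)*5 = 11*5 = 55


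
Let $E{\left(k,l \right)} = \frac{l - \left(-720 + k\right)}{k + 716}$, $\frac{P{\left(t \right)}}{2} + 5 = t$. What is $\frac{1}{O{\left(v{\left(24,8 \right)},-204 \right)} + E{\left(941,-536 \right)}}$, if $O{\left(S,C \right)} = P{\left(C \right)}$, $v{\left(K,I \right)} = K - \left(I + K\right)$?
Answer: $- \frac{1657}{693383} \approx -0.0023897$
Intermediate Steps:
$P{\left(t \right)} = -10 + 2 t$
$v{\left(K,I \right)} = - I$ ($v{\left(K,I \right)} = K - \left(I + K\right) = - I$)
$O{\left(S,C \right)} = -10 + 2 C$
$E{\left(k,l \right)} = \frac{720 + l - k}{716 + k}$
$\frac{1}{O{\left(v{\left(24,8 \right)},-204 \right)} + E{\left(941,-536 \right)}} = \frac{1}{\left(-10 + 2 \left(-204\right)\right) + \frac{720 - 536 - 941}{716 + 941}} = \frac{1}{\left(-10 - 408\right) + \frac{720 - 536 - 941}{1657}} = \frac{1}{-418 + \frac{1}{1657} \left(-757\right)} = \frac{1}{-418 - \frac{757}{1657}} = \frac{1}{- \frac{693383}{1657}} = - \frac{1657}{693383}$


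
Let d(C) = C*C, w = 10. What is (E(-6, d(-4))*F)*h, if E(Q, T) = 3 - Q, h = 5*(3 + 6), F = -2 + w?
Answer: 3240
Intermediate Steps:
d(C) = C²
F = 8 (F = -2 + 10 = 8)
h = 45 (h = 5*9 = 45)
(E(-6, d(-4))*F)*h = ((3 - 1*(-6))*8)*45 = ((3 + 6)*8)*45 = (9*8)*45 = 72*45 = 3240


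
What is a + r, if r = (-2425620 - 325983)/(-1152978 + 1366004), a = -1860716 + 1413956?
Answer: -95174247363/213026 ≈ -4.4677e+5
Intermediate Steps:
a = -446760
r = -2751603/213026 ≈ -12.917
a + r = -446760 - 2751603/213026 = -95174247363/213026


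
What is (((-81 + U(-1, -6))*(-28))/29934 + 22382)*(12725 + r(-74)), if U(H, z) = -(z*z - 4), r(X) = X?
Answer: 1412665379792/4989 ≈ 2.8316e+8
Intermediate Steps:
U(H, z) = 4 - z² (U(H, z) = -(z² - 4) = -(-4 + z²) = 4 - z²)
(((-81 + U(-1, -6))*(-28))/29934 + 22382)*(12725 + r(-74)) = (((-81 + (4 - 1*(-6)²))*(-28))/29934 + 22382)*(12725 - 74) = (((-81 + (4 - 1*36))*(-28))*(1/29934) + 22382)*12651 = (((-81 + (4 - 36))*(-28))*(1/29934) + 22382)*12651 = (((-81 - 32)*(-28))*(1/29934) + 22382)*12651 = (-113*(-28)*(1/29934) + 22382)*12651 = (3164*(1/29934) + 22382)*12651 = (1582/14967 + 22382)*12651 = (334992976/14967)*12651 = 1412665379792/4989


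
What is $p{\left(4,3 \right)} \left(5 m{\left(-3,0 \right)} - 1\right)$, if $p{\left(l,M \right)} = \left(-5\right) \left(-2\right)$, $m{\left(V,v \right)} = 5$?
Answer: $240$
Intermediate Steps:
$p{\left(l,M \right)} = 10$
$p{\left(4,3 \right)} \left(5 m{\left(-3,0 \right)} - 1\right) = 10 \left(5 \cdot 5 - 1\right) = 10 \left(25 - 1\right) = 10 \cdot 24 = 240$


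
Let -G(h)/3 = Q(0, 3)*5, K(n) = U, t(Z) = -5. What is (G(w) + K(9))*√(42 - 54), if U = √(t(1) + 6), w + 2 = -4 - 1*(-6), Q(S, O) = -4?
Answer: 122*I*√3 ≈ 211.31*I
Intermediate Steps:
w = 0 (w = -2 + (-4 - 1*(-6)) = -2 + (-4 + 6) = -2 + 2 = 0)
U = 1 (U = √(-5 + 6) = √1 = 1)
K(n) = 1
G(h) = 60 (G(h) = -(-12)*5 = -3*(-20) = 60)
(G(w) + K(9))*√(42 - 54) = (60 + 1)*√(42 - 54) = 61*√(-12) = 61*(2*I*√3) = 122*I*√3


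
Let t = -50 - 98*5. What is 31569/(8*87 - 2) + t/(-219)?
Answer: 2429457/50662 ≈ 47.954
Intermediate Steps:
t = -540 (t = -50 - 490 = -540)
31569/(8*87 - 2) + t/(-219) = 31569/(8*87 - 2) - 540/(-219) = 31569/(696 - 2) - 540*(-1/219) = 31569/694 + 180/73 = 2429457/50662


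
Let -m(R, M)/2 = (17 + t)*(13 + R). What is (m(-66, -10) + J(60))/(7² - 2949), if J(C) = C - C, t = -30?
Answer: 689/1450 ≈ 0.47517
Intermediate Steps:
J(C) = 0
m(R, M) = 338 + 26*R (m(R, M) = -2*(17 - 30)*(13 + R) = -(-26)*(13 + R) = -2*(-169 - 13*R) = 338 + 26*R)
(m(-66, -10) + J(60))/(7² - 2949) = ((338 + 26*(-66)) + 0)/(7² - 2949) = ((338 - 1716) + 0)/(49 - 2949) = (-1378 + 0)/(-2900) = -1378*(-1/2900) = 689/1450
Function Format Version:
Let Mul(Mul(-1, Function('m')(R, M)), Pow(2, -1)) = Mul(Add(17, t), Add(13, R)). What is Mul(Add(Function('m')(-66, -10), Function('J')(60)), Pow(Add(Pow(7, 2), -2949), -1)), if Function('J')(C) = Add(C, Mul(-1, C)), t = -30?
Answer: Rational(689, 1450) ≈ 0.47517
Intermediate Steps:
Function('J')(C) = 0
Function('m')(R, M) = Add(338, Mul(26, R)) (Function('m')(R, M) = Mul(-2, Mul(Add(17, -30), Add(13, R))) = Mul(-2, Mul(-13, Add(13, R))) = Mul(-2, Add(-169, Mul(-13, R))) = Add(338, Mul(26, R)))
Mul(Add(Function('m')(-66, -10), Function('J')(60)), Pow(Add(Pow(7, 2), -2949), -1)) = Mul(Add(Add(338, Mul(26, -66)), 0), Pow(Add(Pow(7, 2), -2949), -1)) = Mul(Add(Add(338, -1716), 0), Pow(Add(49, -2949), -1)) = Mul(Add(-1378, 0), Pow(-2900, -1)) = Mul(-1378, Rational(-1, 2900)) = Rational(689, 1450)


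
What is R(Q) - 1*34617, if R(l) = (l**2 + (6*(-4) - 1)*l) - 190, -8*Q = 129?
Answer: -2185207/64 ≈ -34144.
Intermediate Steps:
Q = -129/8 (Q = -1/8*129 = -129/8 ≈ -16.125)
R(l) = -190 + l**2 - 25*l (R(l) = (l**2 + (-24 - 1)*l) - 190 = (l**2 - 25*l) - 190 = -190 + l**2 - 25*l)
R(Q) - 1*34617 = (-190 + (-129/8)**2 - 25*(-129/8)) - 1*34617 = (-190 + 16641/64 + 3225/8) - 34617 = 30281/64 - 34617 = -2185207/64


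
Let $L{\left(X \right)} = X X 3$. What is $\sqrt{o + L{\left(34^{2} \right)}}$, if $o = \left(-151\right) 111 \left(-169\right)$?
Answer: $\sqrt{6841617} \approx 2615.6$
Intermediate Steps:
$L{\left(X \right)} = 3 X^{2}$ ($L{\left(X \right)} = X^{2} \cdot 3 = 3 X^{2}$)
$o = 2832609$ ($o = \left(-16761\right) \left(-169\right) = 2832609$)
$\sqrt{o + L{\left(34^{2} \right)}} = \sqrt{2832609 + 3 \left(34^{2}\right)^{2}} = \sqrt{2832609 + 3 \cdot 1156^{2}} = \sqrt{2832609 + 3 \cdot 1336336} = \sqrt{2832609 + 4009008} = \sqrt{6841617}$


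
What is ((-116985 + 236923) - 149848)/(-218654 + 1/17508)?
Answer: 523664280/3828194231 ≈ 0.13679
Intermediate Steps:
((-116985 + 236923) - 149848)/(-218654 + 1/17508) = (119938 - 149848)/(-218654 + 1/17508) = -29910/(-3828194231/17508) = -29910*(-17508/3828194231) = 523664280/3828194231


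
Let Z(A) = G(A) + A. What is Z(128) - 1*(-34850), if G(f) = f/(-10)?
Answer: 174826/5 ≈ 34965.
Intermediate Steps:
G(f) = -f/10 (G(f) = f*(-1/10) = -f/10)
Z(A) = 9*A/10 (Z(A) = -A/10 + A = 9*A/10)
Z(128) - 1*(-34850) = (9/10)*128 - 1*(-34850) = 576/5 + 34850 = 174826/5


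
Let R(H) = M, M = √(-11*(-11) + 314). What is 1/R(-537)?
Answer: √435/435 ≈ 0.047946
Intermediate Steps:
M = √435 (M = √(121 + 314) = √435 ≈ 20.857)
R(H) = √435
1/R(-537) = 1/(√435) = √435/435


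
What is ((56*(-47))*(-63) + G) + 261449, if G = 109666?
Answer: 536931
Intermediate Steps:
((56*(-47))*(-63) + G) + 261449 = ((56*(-47))*(-63) + 109666) + 261449 = (-2632*(-63) + 109666) + 261449 = (165816 + 109666) + 261449 = 275482 + 261449 = 536931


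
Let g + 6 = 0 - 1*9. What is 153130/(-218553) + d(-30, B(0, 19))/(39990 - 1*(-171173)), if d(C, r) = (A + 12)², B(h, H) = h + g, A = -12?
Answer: -153130/218553 ≈ -0.70065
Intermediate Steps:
g = -15 (g = -6 + (0 - 1*9) = -6 + (0 - 9) = -6 - 9 = -15)
B(h, H) = -15 + h (B(h, H) = h - 15 = -15 + h)
d(C, r) = 0 (d(C, r) = (-12 + 12)² = 0² = 0)
153130/(-218553) + d(-30, B(0, 19))/(39990 - 1*(-171173)) = 153130/(-218553) + 0/(39990 - 1*(-171173)) = 153130*(-1/218553) + 0/(39990 + 171173) = -153130/218553 + 0/211163 = -153130/218553 + 0*(1/211163) = -153130/218553 + 0 = -153130/218553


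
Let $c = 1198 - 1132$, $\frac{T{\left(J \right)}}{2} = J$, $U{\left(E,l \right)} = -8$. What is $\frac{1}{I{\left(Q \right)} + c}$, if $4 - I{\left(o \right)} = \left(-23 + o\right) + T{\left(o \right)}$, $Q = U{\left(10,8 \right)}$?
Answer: $\frac{1}{117} \approx 0.008547$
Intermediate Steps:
$T{\left(J \right)} = 2 J$
$Q = -8$
$I{\left(o \right)} = 27 - 3 o$ ($I{\left(o \right)} = 4 - \left(\left(-23 + o\right) + 2 o\right) = 4 - \left(-23 + 3 o\right) = 27 - 3 o$)
$c = 66$ ($c = 1198 - 1132 = 66$)
$\frac{1}{I{\left(Q \right)} + c} = \frac{1}{\left(27 - -24\right) + 66} = \frac{1}{\left(27 + 24\right) + 66} = \frac{1}{51 + 66} = \frac{1}{117}$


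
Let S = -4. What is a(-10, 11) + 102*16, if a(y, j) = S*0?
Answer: 1632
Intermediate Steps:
a(y, j) = 0 (a(y, j) = -4*0 = 0)
a(-10, 11) + 102*16 = 0 + 102*16 = 0 + 1632 = 1632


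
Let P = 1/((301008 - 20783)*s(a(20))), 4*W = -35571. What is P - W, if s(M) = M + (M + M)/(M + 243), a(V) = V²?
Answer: 642928484138143/72298050000 ≈ 8892.8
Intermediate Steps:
W = -35571/4 (W = (¼)*(-35571) = -35571/4 ≈ -8892.8)
s(M) = M + 2*M/(243 + M) (s(M) = M + (2*M)/(243 + M) = M + 2*M/(243 + M))
P = 643/72298050000 (P = 1/((301008 - 20783)*((20²*(245 + 20²)/(243 + 20²)))) = 1/(280225*((400*(245 + 400)/(243 + 400)))) = 1/(280225*((400*645/643))) = 1/(280225*((400*(1/643)*645))) = 1/(280225*(258000/643)) = (1/280225)*(643/258000) = 643/72298050000 ≈ 8.8937e-9)
P - W = 643/72298050000 - 1*(-35571/4) = 643/72298050000 + 35571/4 = 642928484138143/72298050000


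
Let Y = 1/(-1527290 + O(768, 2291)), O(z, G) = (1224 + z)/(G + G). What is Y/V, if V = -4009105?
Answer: 79/483722074368530 ≈ 1.6332e-13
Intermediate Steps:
O(z, G) = (1224 + z)/(2*G) (O(z, G) = (1224 + z)/((2*G)) = (1224 + z)*(1/(2*G)) = (1224 + z)/(2*G))
Y = -2291/3499020394 (Y = 1/(-1527290 + (½)*(1224 + 768)/2291) = 1/(-1527290 + (½)*(1/2291)*1992) = 1/(-1527290 + 996/2291) = 1/(-3499020394/2291) = -2291/3499020394 ≈ -6.5475e-7)
Y/V = -2291/3499020394/(-4009105) = -2291/3499020394*(-1/4009105) = 79/483722074368530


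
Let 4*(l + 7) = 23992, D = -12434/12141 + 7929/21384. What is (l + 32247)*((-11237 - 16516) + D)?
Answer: -566920894739567/534204 ≈ -1.0612e+9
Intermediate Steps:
D = -2094107/3205224 (D = -12434*1/12141 + 7929*(1/21384) = -12434/12141 + 881/2376 = -2094107/3205224 ≈ -0.65334)
l = 5991 (l = -7 + (¼)*23992 = -7 + 5998 = 5991)
(l + 32247)*((-11237 - 16516) + D) = (5991 + 32247)*((-11237 - 16516) - 2094107/3205224) = 38238*(-27753 - 2094107/3205224) = 38238*(-88956675779/3205224) = -566920894739567/534204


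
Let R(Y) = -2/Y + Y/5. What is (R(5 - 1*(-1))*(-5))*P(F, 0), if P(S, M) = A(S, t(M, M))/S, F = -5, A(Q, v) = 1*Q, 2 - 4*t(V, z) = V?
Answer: -13/3 ≈ -4.3333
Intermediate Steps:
t(V, z) = ½ - V/4
A(Q, v) = Q
R(Y) = -2/Y + Y/5 (R(Y) = -2/Y + Y*(⅕) = -2/Y + Y/5)
P(S, M) = 1 (P(S, M) = S/S = 1)
(R(5 - 1*(-1))*(-5))*P(F, 0) = ((-2/(5 - 1*(-1)) + (5 - 1*(-1))/5)*(-5))*1 = ((-2/(5 + 1) + (5 + 1)/5)*(-5))*1 = ((-2/6 + (⅕)*6)*(-5))*1 = ((-2*⅙ + 6/5)*(-5))*1 = ((-⅓ + 6/5)*(-5))*1 = ((13/15)*(-5))*1 = -13/3*1 = -13/3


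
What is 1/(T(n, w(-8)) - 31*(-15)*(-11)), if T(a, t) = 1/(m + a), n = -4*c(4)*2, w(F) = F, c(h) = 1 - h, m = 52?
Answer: -76/388739 ≈ -0.00019550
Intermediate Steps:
n = 24 (n = -4*(1 - 1*4)*2 = -4*(1 - 4)*2 = -4*(-3)*2 = 12*2 = 24)
T(a, t) = 1/(52 + a)
1/(T(n, w(-8)) - 31*(-15)*(-11)) = 1/(1/(52 + 24) - 31*(-15)*(-11)) = 1/(1/76 + 465*(-11)) = 1/(1/76 - 5115) = 1/(-388739/76) = -76/388739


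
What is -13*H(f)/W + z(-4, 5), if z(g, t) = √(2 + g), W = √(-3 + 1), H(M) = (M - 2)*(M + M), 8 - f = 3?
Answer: 196*I*√2 ≈ 277.19*I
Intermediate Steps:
f = 5 (f = 8 - 1*3 = 8 - 3 = 5)
H(M) = 2*M*(-2 + M) (H(M) = (-2 + M)*(2*M) = 2*M*(-2 + M))
W = I*√2 (W = √(-2) = I*√2 ≈ 1.4142*I)
-13*H(f)/W + z(-4, 5) = -13*2*5*(-2 + 5)/(I*√2) + √(2 - 4) = -13*2*5*3*(-I*√2/2) + √(-2) = -390*(-I*√2/2) + I*√2 = -(-195)*I*√2 + I*√2 = 195*I*√2 + I*√2 = 196*I*√2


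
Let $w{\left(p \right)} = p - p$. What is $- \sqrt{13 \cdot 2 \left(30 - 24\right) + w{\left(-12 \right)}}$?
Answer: $- 2 \sqrt{39} \approx -12.49$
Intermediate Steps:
$w{\left(p \right)} = 0$
$- \sqrt{13 \cdot 2 \left(30 - 24\right) + w{\left(-12 \right)}} = - \sqrt{13 \cdot 2 \left(30 - 24\right) + 0} = - \sqrt{26 \cdot 6 + 0} = - \sqrt{156 + 0} = - \sqrt{156} = - 2 \sqrt{39}$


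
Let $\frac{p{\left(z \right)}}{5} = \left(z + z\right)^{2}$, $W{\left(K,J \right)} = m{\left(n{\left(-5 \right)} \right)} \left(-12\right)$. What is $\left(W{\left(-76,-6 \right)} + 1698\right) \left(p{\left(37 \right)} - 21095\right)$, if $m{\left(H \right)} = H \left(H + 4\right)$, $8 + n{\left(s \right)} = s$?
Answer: $1847790$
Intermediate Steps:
$n{\left(s \right)} = -8 + s$
$m{\left(H \right)} = H \left(4 + H\right)$
$W{\left(K,J \right)} = -1404$ ($W{\left(K,J \right)} = \left(-8 - 5\right) \left(4 - 13\right) \left(-12\right) = - 13 \left(4 - 13\right) \left(-12\right) = \left(-13\right) \left(-9\right) \left(-12\right) = 117 \left(-12\right) = -1404$)
$p{\left(z \right)} = 20 z^{2}$ ($p{\left(z \right)} = 5 \left(z + z\right)^{2} = 5 \left(2 z\right)^{2} = 5 \cdot 4 z^{2} = 20 z^{2}$)
$\left(W{\left(-76,-6 \right)} + 1698\right) \left(p{\left(37 \right)} - 21095\right) = \left(-1404 + 1698\right) \left(20 \cdot 37^{2} - 21095\right) = 294 \left(20 \cdot 1369 - 21095\right) = 294 \left(27380 - 21095\right) = 294 \cdot 6285 = 1847790$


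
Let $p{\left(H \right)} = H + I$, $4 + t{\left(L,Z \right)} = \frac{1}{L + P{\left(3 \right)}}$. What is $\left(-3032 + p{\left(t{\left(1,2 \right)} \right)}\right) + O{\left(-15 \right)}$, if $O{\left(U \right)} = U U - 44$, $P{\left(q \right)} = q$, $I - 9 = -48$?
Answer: $- \frac{11575}{4} \approx -2893.8$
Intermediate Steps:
$I = -39$ ($I = 9 - 48 = -39$)
$O{\left(U \right)} = -44 + U^{2}$ ($O{\left(U \right)} = U^{2} - 44 = -44 + U^{2}$)
$t{\left(L,Z \right)} = -4 + \frac{1}{3 + L}$ ($t{\left(L,Z \right)} = -4 + \frac{1}{L + 3} = -4 + \frac{1}{3 + L}$)
$p{\left(H \right)} = -39 + H$ ($p{\left(H \right)} = H - 39 = -39 + H$)
$\left(-3032 + p{\left(t{\left(1,2 \right)} \right)}\right) + O{\left(-15 \right)} = \left(-3032 - \left(39 - \frac{-11 - 4}{3 + 1}\right)\right) - \left(44 - \left(-15\right)^{2}\right) = \left(-3032 - \left(39 - \frac{-11 - 4}{4}\right)\right) + \left(-44 + 225\right) = \left(-3032 + \left(-39 + \frac{1}{4} \left(-15\right)\right)\right) + 181 = \left(-3032 - \frac{171}{4}\right) + 181 = - \frac{12299}{4} + 181 = - \frac{11575}{4}$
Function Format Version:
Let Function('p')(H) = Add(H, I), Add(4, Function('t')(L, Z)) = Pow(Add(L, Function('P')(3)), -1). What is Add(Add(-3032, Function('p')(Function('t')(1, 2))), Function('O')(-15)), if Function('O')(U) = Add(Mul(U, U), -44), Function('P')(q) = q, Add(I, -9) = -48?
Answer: Rational(-11575, 4) ≈ -2893.8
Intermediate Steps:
I = -39 (I = Add(9, -48) = -39)
Function('O')(U) = Add(-44, Pow(U, 2)) (Function('O')(U) = Add(Pow(U, 2), -44) = Add(-44, Pow(U, 2)))
Function('t')(L, Z) = Add(-4, Pow(Add(3, L), -1)) (Function('t')(L, Z) = Add(-4, Pow(Add(L, 3), -1)) = Add(-4, Pow(Add(3, L), -1)))
Function('p')(H) = Add(-39, H) (Function('p')(H) = Add(H, -39) = Add(-39, H))
Add(Add(-3032, Function('p')(Function('t')(1, 2))), Function('O')(-15)) = Add(Add(-3032, Add(-39, Mul(Pow(Add(3, 1), -1), Add(-11, Mul(-4, 1))))), Add(-44, Pow(-15, 2))) = Add(Add(-3032, Add(-39, Mul(Pow(4, -1), Add(-11, -4)))), Add(-44, 225)) = Add(Add(-3032, Add(-39, Mul(Rational(1, 4), -15))), 181) = Add(Add(-3032, Add(-39, Rational(-15, 4))), 181) = Add(Add(-3032, Rational(-171, 4)), 181) = Add(Rational(-12299, 4), 181) = Rational(-11575, 4)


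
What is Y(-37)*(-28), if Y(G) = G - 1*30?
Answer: 1876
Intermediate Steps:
Y(G) = -30 + G (Y(G) = G - 30 = -30 + G)
Y(-37)*(-28) = (-30 - 37)*(-28) = -67*(-28) = 1876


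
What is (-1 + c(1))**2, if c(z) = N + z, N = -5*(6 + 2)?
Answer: 1600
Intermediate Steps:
N = -40 (N = -5*8 = -40)
c(z) = -40 + z
(-1 + c(1))**2 = (-1 + (-40 + 1))**2 = (-1 - 39)**2 = (-40)**2 = 1600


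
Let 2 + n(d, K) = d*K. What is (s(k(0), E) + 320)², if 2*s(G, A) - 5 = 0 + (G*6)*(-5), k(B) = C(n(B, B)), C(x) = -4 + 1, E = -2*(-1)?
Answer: 540225/4 ≈ 1.3506e+5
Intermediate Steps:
n(d, K) = -2 + K*d (n(d, K) = -2 + d*K = -2 + K*d)
E = 2
C(x) = -3
k(B) = -3
s(G, A) = 5/2 - 15*G (s(G, A) = 5/2 + (0 + (G*6)*(-5))/2 = 5/2 + (0 + (6*G)*(-5))/2 = 5/2 + (0 - 30*G)/2 = 5/2 + (-30*G)/2 = 5/2 - 15*G)
(s(k(0), E) + 320)² = ((5/2 - 15*(-3)) + 320)² = ((5/2 + 45) + 320)² = (95/2 + 320)² = (735/2)² = 540225/4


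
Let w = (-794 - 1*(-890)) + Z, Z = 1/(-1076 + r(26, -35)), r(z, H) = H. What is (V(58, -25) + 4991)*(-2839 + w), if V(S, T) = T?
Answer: -15133755884/1111 ≈ -1.3622e+7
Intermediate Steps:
Z = -1/1111 (Z = 1/(-1076 - 35) = 1/(-1111) = -1/1111 ≈ -0.00090009)
w = 106655/1111 (w = (-794 - 1*(-890)) - 1/1111 = (-794 + 890) - 1/1111 = 96 - 1/1111 = 106655/1111 ≈ 95.999)
(V(58, -25) + 4991)*(-2839 + w) = (-25 + 4991)*(-2839 + 106655/1111) = 4966*(-3047474/1111) = -15133755884/1111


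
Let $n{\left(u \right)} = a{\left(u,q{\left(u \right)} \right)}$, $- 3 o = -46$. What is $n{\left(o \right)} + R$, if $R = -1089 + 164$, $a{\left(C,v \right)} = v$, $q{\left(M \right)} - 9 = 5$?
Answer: $-911$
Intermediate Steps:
$o = \frac{46}{3}$ ($o = \left(- \frac{1}{3}\right) \left(-46\right) = \frac{46}{3} \approx 15.333$)
$q{\left(M \right)} = 14$ ($q{\left(M \right)} = 9 + 5 = 14$)
$n{\left(u \right)} = 14$
$R = -925$
$n{\left(o \right)} + R = 14 - 925 = -911$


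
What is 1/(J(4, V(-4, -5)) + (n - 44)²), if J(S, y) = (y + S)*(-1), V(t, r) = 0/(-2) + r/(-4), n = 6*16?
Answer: 4/10795 ≈ 0.00037054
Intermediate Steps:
n = 96
V(t, r) = -r/4 (V(t, r) = 0*(-½) + r*(-¼) = 0 - r/4 = -r/4)
J(S, y) = -S - y (J(S, y) = (S + y)*(-1) = -S - y)
1/(J(4, V(-4, -5)) + (n - 44)²) = 1/((-1*4 - (-1)*(-5)/4) + (96 - 44)²) = 1/((-4 - 1*5/4) + 52²) = 1/((-4 - 5/4) + 2704) = 1/(-21/4 + 2704) = 1/(10795/4) = 4/10795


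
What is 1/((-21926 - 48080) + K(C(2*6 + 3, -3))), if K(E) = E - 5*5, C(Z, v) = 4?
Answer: -1/70027 ≈ -1.4280e-5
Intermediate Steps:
K(E) = -25 + E (K(E) = E - 25 = -25 + E)
1/((-21926 - 48080) + K(C(2*6 + 3, -3))) = 1/((-21926 - 48080) + (-25 + 4)) = 1/(-70006 - 21) = 1/(-70027) = -1/70027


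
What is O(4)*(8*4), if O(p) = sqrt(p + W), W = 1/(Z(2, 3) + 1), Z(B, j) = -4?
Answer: 32*sqrt(33)/3 ≈ 61.275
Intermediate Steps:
W = -1/3 (W = 1/(-4 + 1) = 1/(-3) = -1/3 ≈ -0.33333)
O(p) = sqrt(-1/3 + p) (O(p) = sqrt(p - 1/3) = sqrt(-1/3 + p))
O(4)*(8*4) = (sqrt(-3 + 9*4)/3)*(8*4) = (sqrt(-3 + 36)/3)*32 = (sqrt(33)/3)*32 = 32*sqrt(33)/3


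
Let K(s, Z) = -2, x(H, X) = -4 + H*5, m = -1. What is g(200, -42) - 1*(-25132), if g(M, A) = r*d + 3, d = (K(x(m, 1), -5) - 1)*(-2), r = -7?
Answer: 25093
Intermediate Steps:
x(H, X) = -4 + 5*H
d = 6 (d = (-2 - 1)*(-2) = -3*(-2) = 6)
g(M, A) = -39 (g(M, A) = -7*6 + 3 = -42 + 3 = -39)
g(200, -42) - 1*(-25132) = -39 - 1*(-25132) = -39 + 25132 = 25093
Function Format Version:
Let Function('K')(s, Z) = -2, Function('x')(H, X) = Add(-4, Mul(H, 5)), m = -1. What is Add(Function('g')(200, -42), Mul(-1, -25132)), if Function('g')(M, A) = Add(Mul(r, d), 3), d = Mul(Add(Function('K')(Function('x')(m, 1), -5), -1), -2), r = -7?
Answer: 25093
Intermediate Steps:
Function('x')(H, X) = Add(-4, Mul(5, H))
d = 6 (d = Mul(Add(-2, -1), -2) = Mul(-3, -2) = 6)
Function('g')(M, A) = -39 (Function('g')(M, A) = Add(Mul(-7, 6), 3) = Add(-42, 3) = -39)
Add(Function('g')(200, -42), Mul(-1, -25132)) = Add(-39, Mul(-1, -25132)) = Add(-39, 25132) = 25093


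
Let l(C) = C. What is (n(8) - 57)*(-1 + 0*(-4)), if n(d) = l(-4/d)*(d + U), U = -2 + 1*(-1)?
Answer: 119/2 ≈ 59.500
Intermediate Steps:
U = -3 (U = -2 - 1 = -3)
n(d) = -4*(-3 + d)/d (n(d) = (-4/d)*(d - 3) = (-4/d)*(-3 + d) = -4*(-3 + d)/d)
(n(8) - 57)*(-1 + 0*(-4)) = ((-4 + 12/8) - 57)*(-1 + 0*(-4)) = ((-4 + 12*(⅛)) - 57)*(-1 + 0) = ((-4 + 3/2) - 57)*(-1) = (-5/2 - 57)*(-1) = -119/2*(-1) = 119/2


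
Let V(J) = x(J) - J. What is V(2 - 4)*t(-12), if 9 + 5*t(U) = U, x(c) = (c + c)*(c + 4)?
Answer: 126/5 ≈ 25.200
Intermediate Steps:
x(c) = 2*c*(4 + c) (x(c) = (2*c)*(4 + c) = 2*c*(4 + c))
t(U) = -9/5 + U/5
V(J) = -J + 2*J*(4 + J) (V(J) = 2*J*(4 + J) - J = -J + 2*J*(4 + J))
V(2 - 4)*t(-12) = ((2 - 4)*(7 + 2*(2 - 4)))*(-9/5 + (⅕)*(-12)) = (-2*(7 + 2*(-2)))*(-9/5 - 12/5) = -2*(7 - 4)*(-21/5) = -2*3*(-21/5) = -6*(-21/5) = 126/5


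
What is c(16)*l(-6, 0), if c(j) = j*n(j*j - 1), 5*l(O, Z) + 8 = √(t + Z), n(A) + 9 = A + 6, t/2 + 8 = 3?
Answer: -32256/5 + 4032*I*√10/5 ≈ -6451.2 + 2550.1*I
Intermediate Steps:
t = -10 (t = -16 + 2*3 = -16 + 6 = -10)
n(A) = -3 + A (n(A) = -9 + (A + 6) = -9 + (6 + A) = -3 + A)
l(O, Z) = -8/5 + √(-10 + Z)/5
c(j) = j*(-4 + j²) (c(j) = j*(-3 + (j*j - 1)) = j*(-3 + (j² - 1)) = j*(-3 + (-1 + j²)) = j*(-4 + j²))
c(16)*l(-6, 0) = (16*(-4 + 16²))*(-8/5 + √(-10 + 0)/5) = (16*(-4 + 256))*(-8/5 + √(-10)/5) = (16*252)*(-8/5 + (I*√10)/5) = 4032*(-8/5 + I*√10/5) = -32256/5 + 4032*I*√10/5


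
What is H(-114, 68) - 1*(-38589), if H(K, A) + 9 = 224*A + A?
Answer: 53880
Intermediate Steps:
H(K, A) = -9 + 225*A (H(K, A) = -9 + (224*A + A) = -9 + 225*A)
H(-114, 68) - 1*(-38589) = (-9 + 225*68) - 1*(-38589) = (-9 + 15300) + 38589 = 15291 + 38589 = 53880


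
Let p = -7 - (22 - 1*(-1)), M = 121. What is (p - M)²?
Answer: 22801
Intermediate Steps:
p = -30 (p = -7 - (22 + 1) = -7 - 1*23 = -7 - 23 = -30)
(p - M)² = (-30 - 1*121)² = (-30 - 121)² = (-151)² = 22801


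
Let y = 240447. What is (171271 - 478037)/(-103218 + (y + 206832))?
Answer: -306766/344061 ≈ -0.89160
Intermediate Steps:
(171271 - 478037)/(-103218 + (y + 206832)) = (171271 - 478037)/(-103218 + (240447 + 206832)) = -306766/(-103218 + 447279) = -306766/344061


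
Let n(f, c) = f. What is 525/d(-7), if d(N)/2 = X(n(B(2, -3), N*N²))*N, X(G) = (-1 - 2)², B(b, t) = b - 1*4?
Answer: -25/6 ≈ -4.1667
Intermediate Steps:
B(b, t) = -4 + b (B(b, t) = b - 4 = -4 + b)
X(G) = 9 (X(G) = (-3)² = 9)
d(N) = 18*N (d(N) = 2*(9*N) = 18*N)
525/d(-7) = 525/((18*(-7))) = 525/(-126) = 525*(-1/126) = -25/6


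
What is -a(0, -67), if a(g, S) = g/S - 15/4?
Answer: 15/4 ≈ 3.7500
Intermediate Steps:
a(g, S) = -15/4 + g/S (a(g, S) = g/S - 15*1/4 = g/S - 15/4 = -15/4 + g/S)
-a(0, -67) = -(-15/4 + 0/(-67)) = -(-15/4 + 0*(-1/67)) = -(-15/4 + 0) = -1*(-15/4) = 15/4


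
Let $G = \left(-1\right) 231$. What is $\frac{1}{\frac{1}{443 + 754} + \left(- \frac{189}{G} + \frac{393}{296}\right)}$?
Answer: $\frac{3897432}{8366695} \approx 0.46583$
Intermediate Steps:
$G = -231$
$\frac{1}{\frac{1}{443 + 754} + \left(- \frac{189}{G} + \frac{393}{296}\right)} = \frac{1}{\frac{1}{443 + 754} + \left(- \frac{189}{-231} + \frac{393}{296}\right)} = \frac{1}{\frac{1}{1197} + \left(\left(-189\right) \left(- \frac{1}{231}\right) + 393 \cdot \frac{1}{296}\right)} = \frac{1}{\frac{1}{1197} + \left(\frac{9}{11} + \frac{393}{296}\right)} = \frac{1}{\frac{1}{1197} + \frac{6987}{3256}} = \frac{1}{\frac{8366695}{3897432}} = \frac{3897432}{8366695}$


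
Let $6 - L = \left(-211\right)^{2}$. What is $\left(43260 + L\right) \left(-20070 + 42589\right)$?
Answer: $-28261345$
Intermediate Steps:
$L = -44515$ ($L = 6 - \left(-211\right)^{2} = 6 - 44521 = -44515$)
$\left(43260 + L\right) \left(-20070 + 42589\right) = \left(43260 - 44515\right) \left(-20070 + 42589\right) = \left(-1255\right) 22519 = -28261345$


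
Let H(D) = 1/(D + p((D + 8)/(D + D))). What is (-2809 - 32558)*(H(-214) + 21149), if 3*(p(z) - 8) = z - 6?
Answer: -99804750037125/133433 ≈ -7.4798e+8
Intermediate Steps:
p(z) = 6 + z/3 (p(z) = 8 + (z - 6)/3 = 8 + (-6 + z)/3 = 8 + (-2 + z/3) = 6 + z/3)
H(D) = 1/(6 + D + (8 + D)/(6*D)) (H(D) = 1/(D + (6 + ((D + 8)/(D + D))/3)) = 1/(D + (6 + ((8 + D)/((2*D)))/3)) = 1/(D + (6 + ((8 + D)*(1/(2*D)))/3)) = 1/(D + (6 + ((8 + D)/(2*D))/3)) = 1/(D + (6 + (8 + D)/(6*D))) = 1/(6 + D + (8 + D)/(6*D)))
(-2809 - 32558)*(H(-214) + 21149) = (-2809 - 32558)*(6*(-214)/(8 + 6*(-214)² + 37*(-214)) + 21149) = -35367*(6*(-214)/(8 + 6*45796 - 7918) + 21149) = -35367*(6*(-214)/(8 + 274776 - 7918) + 21149) = -35367*(6*(-214)/266866 + 21149) = -35367*(6*(-214)*(1/266866) + 21149) = -35367*(-642/133433 + 21149) = -35367*2821973875/133433 = -99804750037125/133433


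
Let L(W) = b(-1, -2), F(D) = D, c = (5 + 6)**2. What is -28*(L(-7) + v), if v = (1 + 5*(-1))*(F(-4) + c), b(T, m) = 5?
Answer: 12964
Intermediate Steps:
c = 121 (c = 11**2 = 121)
L(W) = 5
v = -468 (v = (1 + 5*(-1))*(-4 + 121) = (1 - 5)*117 = -4*117 = -468)
-28*(L(-7) + v) = -28*(5 - 468) = -28*(-463) = 12964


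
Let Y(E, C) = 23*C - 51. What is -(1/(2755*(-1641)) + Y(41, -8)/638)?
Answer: 36635347/99461010 ≈ 0.36834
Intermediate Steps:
Y(E, C) = -51 + 23*C
-(1/(2755*(-1641)) + Y(41, -8)/638) = -(1/(2755*(-1641)) + (-51 + 23*(-8))/638) = -((1/2755)*(-1/1641) + (-51 - 184)*(1/638)) = -(-1/4520955 - 235*1/638) = -(-1/4520955 - 235/638) = -1*(-36635347/99461010) = 36635347/99461010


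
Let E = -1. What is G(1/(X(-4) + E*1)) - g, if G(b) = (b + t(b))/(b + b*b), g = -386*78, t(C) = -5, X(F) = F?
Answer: 60281/2 ≈ 30141.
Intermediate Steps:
g = -30108
G(b) = (-5 + b)/(b + b²) (G(b) = (b - 5)/(b + b*b) = (-5 + b)/(b + b²))
G(1/(X(-4) + E*1)) - g = (-5 + 1/(-4 - 1*1))/((1/(-4 - 1*1))*(1 + 1/(-4 - 1*1))) - 1*(-30108) = (-5 + 1/(-4 - 1))/((1/(-4 - 1))*(1 + 1/(-4 - 1))) + 30108 = (-5 + 1/(-5))/((1/(-5))*(1 + 1/(-5))) + 30108 = (-5 - ⅕)/((-⅕)*(1 - ⅕)) + 30108 = -5*(-26/5)/⅘ + 30108 = -5*5/4*(-26/5) + 30108 = 65/2 + 30108 = 60281/2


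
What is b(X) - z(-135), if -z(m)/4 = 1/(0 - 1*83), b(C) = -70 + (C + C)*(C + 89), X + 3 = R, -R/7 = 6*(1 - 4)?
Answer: 4322802/83 ≈ 52082.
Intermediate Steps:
R = 126 (R = -42*(1 - 4) = -42*(-3) = -7*(-18) = 126)
X = 123 (X = -3 + 126 = 123)
b(C) = -70 + 2*C*(89 + C) (b(C) = -70 + (2*C)*(89 + C) = -70 + 2*C*(89 + C))
z(m) = 4/83 (z(m) = -4/(0 - 1*83) = -4/(0 - 83) = -4/(-83) = -4*(-1/83) = 4/83)
b(X) - z(-135) = (-70 + 2*123**2 + 178*123) - 1*4/83 = (-70 + 2*15129 + 21894) - 4/83 = (-70 + 30258 + 21894) - 4/83 = 52082 - 4/83 = 4322802/83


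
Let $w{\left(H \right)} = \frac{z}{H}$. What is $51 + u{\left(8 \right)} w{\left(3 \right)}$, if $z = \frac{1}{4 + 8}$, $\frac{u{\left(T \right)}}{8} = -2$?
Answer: $\frac{455}{9} \approx 50.556$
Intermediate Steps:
$u{\left(T \right)} = -16$ ($u{\left(T \right)} = 8 \left(-2\right) = -16$)
$z = \frac{1}{12} \approx 0.083333$
$w{\left(H \right)} = \frac{1}{12 H}$
$51 + u{\left(8 \right)} w{\left(3 \right)} = 51 - 16 \frac{1}{12 \cdot 3} = 51 - 16 \cdot \frac{1}{12} \cdot \frac{1}{3} = 51 - \frac{4}{9} = \frac{455}{9}$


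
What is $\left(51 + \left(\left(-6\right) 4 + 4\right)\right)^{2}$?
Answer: $961$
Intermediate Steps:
$\left(51 + \left(\left(-6\right) 4 + 4\right)\right)^{2} = \left(51 + \left(-24 + 4\right)\right)^{2} = \left(51 - 20\right)^{2} = 31^{2} = 961$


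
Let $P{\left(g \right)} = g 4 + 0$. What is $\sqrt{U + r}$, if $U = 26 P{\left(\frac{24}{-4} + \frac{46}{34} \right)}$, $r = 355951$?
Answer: $\frac{3 \sqrt{11414463}}{17} \approx 596.21$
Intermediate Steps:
$P{\left(g \right)} = 4 g$ ($P{\left(g \right)} = 4 g + 0 = 4 g$)
$U = - \frac{8216}{17}$ ($U = 26 \cdot 4 \left(\frac{24}{-4} + \frac{46}{34}\right) = 26 \cdot 4 \left(24 \left(- \frac{1}{4}\right) + 46 \cdot \frac{1}{34}\right) = 26 \cdot 4 \left(-6 + \frac{23}{17}\right) = 26 \cdot 4 \left(- \frac{79}{17}\right) = 26 \left(- \frac{316}{17}\right) = - \frac{8216}{17} \approx -483.29$)
$\sqrt{U + r} = \sqrt{- \frac{8216}{17} + 355951} = \sqrt{\frac{6042951}{17}} = \frac{3 \sqrt{11414463}}{17}$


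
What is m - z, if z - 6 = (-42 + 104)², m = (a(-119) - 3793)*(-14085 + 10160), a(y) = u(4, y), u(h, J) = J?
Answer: 15350750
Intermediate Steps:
a(y) = y
m = 15354600 (m = (-119 - 3793)*(-14085 + 10160) = -3912*(-3925) = 15354600)
z = 3850 (z = 6 + (-42 + 104)² = 6 + 62² = 6 + 3844 = 3850)
m - z = 15354600 - 1*3850 = 15354600 - 3850 = 15350750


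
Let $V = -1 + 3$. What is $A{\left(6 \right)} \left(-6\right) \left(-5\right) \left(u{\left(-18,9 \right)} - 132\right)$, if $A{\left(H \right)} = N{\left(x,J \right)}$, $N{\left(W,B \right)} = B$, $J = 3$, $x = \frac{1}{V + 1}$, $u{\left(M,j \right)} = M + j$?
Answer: $-12690$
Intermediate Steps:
$V = 2$
$x = \frac{1}{3}$ ($x = \frac{1}{2 + 1} = \frac{1}{3} \approx 0.33333$)
$A{\left(H \right)} = 3$
$A{\left(6 \right)} \left(-6\right) \left(-5\right) \left(u{\left(-18,9 \right)} - 132\right) = 3 \left(-6\right) \left(-5\right) \left(\left(-18 + 9\right) - 132\right) = \left(-18\right) \left(-5\right) \left(-9 - 132\right) = 90 \left(-141\right) = -12690$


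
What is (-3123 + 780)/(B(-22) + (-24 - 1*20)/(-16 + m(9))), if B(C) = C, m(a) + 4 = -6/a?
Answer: 6603/56 ≈ 117.91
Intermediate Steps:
m(a) = -4 - 6/a
(-3123 + 780)/(B(-22) + (-24 - 1*20)/(-16 + m(9))) = (-3123 + 780)/(-22 + (-24 - 1*20)/(-16 + (-4 - 6/9))) = -2343/(-22 + (-24 - 20)/(-16 + (-4 - 6*⅑))) = -2343/(-22 - 44/(-16 + (-4 - ⅔))) = -2343/(-22 - 44/(-16 - 14/3)) = -2343/(-22 - 44/(-62/3)) = -2343/(-22 - 44*(-3/62)) = -2343/(-22 + 66/31) = -2343/(-616/31) = -2343*(-31/616) = 6603/56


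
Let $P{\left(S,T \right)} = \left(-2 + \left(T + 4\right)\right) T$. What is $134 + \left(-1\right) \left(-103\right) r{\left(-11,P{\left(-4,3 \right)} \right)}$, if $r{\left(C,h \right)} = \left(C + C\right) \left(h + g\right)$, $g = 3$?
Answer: $-40654$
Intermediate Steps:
$P{\left(S,T \right)} = T \left(2 + T\right)$ ($P{\left(S,T \right)} = \left(-2 + \left(4 + T\right)\right) T = \left(2 + T\right) T = T \left(2 + T\right)$)
$r{\left(C,h \right)} = 2 C \left(3 + h\right)$ ($r{\left(C,h \right)} = \left(C + C\right) \left(h + 3\right) = 2 C \left(3 + h\right)$)
$134 + \left(-1\right) \left(-103\right) r{\left(-11,P{\left(-4,3 \right)} \right)} = 134 + \left(-1\right) \left(-103\right) 2 \left(-11\right) \left(3 + 3 \left(2 + 3\right)\right) = 134 + 103 \cdot 2 \left(-11\right) \left(3 + 3 \cdot 5\right) = 134 + 103 \cdot 2 \left(-11\right) \left(3 + 15\right) = 134 + 103 \cdot 2 \left(-11\right) 18 = 134 + 103 \left(-396\right) = 134 - 40788 = -40654$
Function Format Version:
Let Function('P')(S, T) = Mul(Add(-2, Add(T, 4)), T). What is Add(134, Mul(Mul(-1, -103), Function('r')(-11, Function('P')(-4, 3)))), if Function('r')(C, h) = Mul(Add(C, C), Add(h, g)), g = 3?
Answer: -40654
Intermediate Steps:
Function('P')(S, T) = Mul(T, Add(2, T)) (Function('P')(S, T) = Mul(Add(-2, Add(4, T)), T) = Mul(Add(2, T), T) = Mul(T, Add(2, T)))
Function('r')(C, h) = Mul(2, C, Add(3, h)) (Function('r')(C, h) = Mul(Add(C, C), Add(h, 3)) = Mul(Mul(2, C), Add(3, h)) = Mul(2, C, Add(3, h)))
Add(134, Mul(Mul(-1, -103), Function('r')(-11, Function('P')(-4, 3)))) = Add(134, Mul(Mul(-1, -103), Mul(2, -11, Add(3, Mul(3, Add(2, 3)))))) = Add(134, Mul(103, Mul(2, -11, Add(3, Mul(3, 5))))) = Add(134, Mul(103, Mul(2, -11, Add(3, 15)))) = Add(134, Mul(103, Mul(2, -11, 18))) = Add(134, Mul(103, -396)) = Add(134, -40788) = -40654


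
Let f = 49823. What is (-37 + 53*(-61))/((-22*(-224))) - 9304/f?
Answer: -104385661/122763872 ≈ -0.85030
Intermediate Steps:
(-37 + 53*(-61))/((-22*(-224))) - 9304/f = (-37 + 53*(-61))/((-22*(-224))) - 9304/49823 = (-37 - 3233)/4928 - 9304*1/49823 = -3270*1/4928 - 9304/49823 = -1635/2464 - 9304/49823 = -104385661/122763872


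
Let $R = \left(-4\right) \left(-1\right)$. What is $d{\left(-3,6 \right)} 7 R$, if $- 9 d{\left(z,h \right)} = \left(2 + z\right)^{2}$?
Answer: $- \frac{28}{9} \approx -3.1111$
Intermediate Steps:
$R = 4$
$d{\left(z,h \right)} = - \frac{\left(2 + z\right)^{2}}{9}$
$d{\left(-3,6 \right)} 7 R = - \frac{\left(2 - 3\right)^{2}}{9} \cdot 7 \cdot 4 = - \frac{\left(-1\right)^{2}}{9} \cdot 7 \cdot 4 = \left(- \frac{1}{9}\right) 1 \cdot 7 \cdot 4 = \left(- \frac{1}{9}\right) 7 \cdot 4 = \left(- \frac{7}{9}\right) 4 = - \frac{28}{9}$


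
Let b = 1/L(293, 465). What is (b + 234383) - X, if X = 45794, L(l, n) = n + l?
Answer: 142950463/758 ≈ 1.8859e+5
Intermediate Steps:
L(l, n) = l + n
b = 1/758 (b = 1/(293 + 465) = 1/758 ≈ 0.0013193)
(b + 234383) - X = (1/758 + 234383) - 1*45794 = 177662315/758 - 45794 = 142950463/758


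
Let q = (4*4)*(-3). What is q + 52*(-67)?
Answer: -3532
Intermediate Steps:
q = -48 (q = 16*(-3) = -48)
q + 52*(-67) = -48 + 52*(-67) = -48 - 3484 = -3532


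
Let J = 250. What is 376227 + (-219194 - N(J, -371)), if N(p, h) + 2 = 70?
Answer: 156965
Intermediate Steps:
N(p, h) = 68 (N(p, h) = -2 + 70 = 68)
376227 + (-219194 - N(J, -371)) = 376227 + (-219194 - 1*68) = 376227 + (-219194 - 68) = 376227 - 219262 = 156965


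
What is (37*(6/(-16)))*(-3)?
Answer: 333/8 ≈ 41.625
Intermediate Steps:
(37*(6/(-16)))*(-3) = (37*(6*(-1/16)))*(-3) = (37*(-3/8))*(-3) = -111/8*(-3) = 333/8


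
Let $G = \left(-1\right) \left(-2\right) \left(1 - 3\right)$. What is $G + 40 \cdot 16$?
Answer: $636$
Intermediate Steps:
$G = -4$ ($G = 2 \left(-2\right) = -4$)
$G + 40 \cdot 16 = -4 + 40 \cdot 16 = -4 + 640 = 636$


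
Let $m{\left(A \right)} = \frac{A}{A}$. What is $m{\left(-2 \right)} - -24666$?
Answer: $24667$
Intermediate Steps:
$m{\left(A \right)} = 1$
$m{\left(-2 \right)} - -24666 = 1 - -24666 = 1 + 24666 = 24667$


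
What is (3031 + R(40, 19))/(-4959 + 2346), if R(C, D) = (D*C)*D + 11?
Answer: -17482/2613 ≈ -6.6904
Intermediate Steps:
R(C, D) = 11 + C*D**2 (R(C, D) = (C*D)*D + 11 = C*D**2 + 11 = 11 + C*D**2)
(3031 + R(40, 19))/(-4959 + 2346) = (3031 + (11 + 40*19**2))/(-4959 + 2346) = (3031 + (11 + 40*361))/(-2613) = (3031 + (11 + 14440))*(-1/2613) = (3031 + 14451)*(-1/2613) = 17482*(-1/2613) = -17482/2613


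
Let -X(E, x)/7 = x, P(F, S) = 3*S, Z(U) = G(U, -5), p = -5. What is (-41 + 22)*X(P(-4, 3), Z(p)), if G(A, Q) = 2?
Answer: 266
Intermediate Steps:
Z(U) = 2
X(E, x) = -7*x
(-41 + 22)*X(P(-4, 3), Z(p)) = (-41 + 22)*(-7*2) = -19*(-14) = 266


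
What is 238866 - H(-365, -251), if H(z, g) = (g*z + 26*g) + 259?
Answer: 153518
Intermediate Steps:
H(z, g) = 259 + 26*g + g*z (H(z, g) = (26*g + g*z) + 259 = 259 + 26*g + g*z)
238866 - H(-365, -251) = 238866 - (259 + 26*(-251) - 251*(-365)) = 238866 - (259 - 6526 + 91615) = 238866 - 1*85348 = 238866 - 85348 = 153518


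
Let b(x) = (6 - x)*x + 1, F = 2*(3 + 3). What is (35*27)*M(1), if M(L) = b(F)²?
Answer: 4763745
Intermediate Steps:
F = 12 (F = 2*6 = 12)
b(x) = 1 + x*(6 - x) (b(x) = x*(6 - x) + 1 = 1 + x*(6 - x))
M(L) = 5041 (M(L) = (1 - 1*12² + 6*12)² = (1 - 1*144 + 72)² = (1 - 144 + 72)² = (-71)² = 5041)
(35*27)*M(1) = (35*27)*5041 = 945*5041 = 4763745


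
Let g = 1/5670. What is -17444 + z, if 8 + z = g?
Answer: -98952839/5670 ≈ -17452.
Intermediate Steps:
g = 1/5670 ≈ 0.00017637
z = -45359/5670 (z = -8 + 1/5670 = -45359/5670 ≈ -7.9998)
-17444 + z = -17444 - 45359/5670 = -98952839/5670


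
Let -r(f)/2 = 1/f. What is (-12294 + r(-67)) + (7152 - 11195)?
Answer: -1094577/67 ≈ -16337.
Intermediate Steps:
r(f) = -2/f
(-12294 + r(-67)) + (7152 - 11195) = (-12294 - 2/(-67)) + (7152 - 11195) = (-12294 - 2*(-1/67)) - 4043 = (-12294 + 2/67) - 4043 = -823696/67 - 4043 = -1094577/67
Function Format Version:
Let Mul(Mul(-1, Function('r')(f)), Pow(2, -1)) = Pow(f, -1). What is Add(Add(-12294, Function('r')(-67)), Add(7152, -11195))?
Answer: Rational(-1094577, 67) ≈ -16337.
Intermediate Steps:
Function('r')(f) = Mul(-2, Pow(f, -1))
Add(Add(-12294, Function('r')(-67)), Add(7152, -11195)) = Add(Add(-12294, Mul(-2, Pow(-67, -1))), Add(7152, -11195)) = Add(Add(-12294, Mul(-2, Rational(-1, 67))), -4043) = Add(Add(-12294, Rational(2, 67)), -4043) = Add(Rational(-823696, 67), -4043) = Rational(-1094577, 67)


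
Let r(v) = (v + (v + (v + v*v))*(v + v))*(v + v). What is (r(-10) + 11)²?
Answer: 1037548521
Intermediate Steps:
r(v) = 2*v*(v + 2*v*(v² + 2*v)) (r(v) = (v + (v + (v + v²))*(2*v))*(2*v) = (v + (v² + 2*v)*(2*v))*(2*v) = (v + 2*v*(v² + 2*v))*(2*v) = 2*v*(v + 2*v*(v² + 2*v)))
(r(-10) + 11)² = ((-10)²*(2 + 4*(-10)² + 8*(-10)) + 11)² = (100*(2 + 4*100 - 80) + 11)² = (100*(2 + 400 - 80) + 11)² = (100*322 + 11)² = (32200 + 11)² = 32211² = 1037548521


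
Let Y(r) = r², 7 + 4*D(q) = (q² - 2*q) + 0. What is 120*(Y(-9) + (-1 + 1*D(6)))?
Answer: 10110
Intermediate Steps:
D(q) = -7/4 - q/2 + q²/4 (D(q) = -7/4 + ((q² - 2*q) + 0)/4 = -7/4 + (q² - 2*q)/4 = -7/4 + (-q/2 + q²/4) = -7/4 - q/2 + q²/4)
120*(Y(-9) + (-1 + 1*D(6))) = 120*((-9)² + (-1 + 1*(-7/4 - ½*6 + (¼)*6²))) = 120*(81 + (-1 + 1*(-7/4 - 3 + (¼)*36))) = 120*(81 + (-1 + 1*(-7/4 - 3 + 9))) = 120*(81 + (-1 + 1*(17/4))) = 120*(81 + (-1 + 17/4)) = 120*(81 + 13/4) = 120*(337/4) = 10110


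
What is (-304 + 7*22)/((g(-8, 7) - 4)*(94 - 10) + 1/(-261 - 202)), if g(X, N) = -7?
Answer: 69450/427813 ≈ 0.16234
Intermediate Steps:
(-304 + 7*22)/((g(-8, 7) - 4)*(94 - 10) + 1/(-261 - 202)) = (-304 + 7*22)/((-7 - 4)*(94 - 10) + 1/(-261 - 202)) = (-304 + 154)/(-11*84 + 1/(-463)) = -150/(-924 - 1/463) = -150/(-427813/463) = -150*(-463/427813) = 69450/427813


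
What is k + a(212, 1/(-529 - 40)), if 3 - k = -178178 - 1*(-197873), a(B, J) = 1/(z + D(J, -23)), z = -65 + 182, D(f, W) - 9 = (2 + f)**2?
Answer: -828770086499/42086655 ≈ -19692.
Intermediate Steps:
D(f, W) = 9 + (2 + f)**2
z = 117
a(B, J) = 1/(126 + (2 + J)**2) (a(B, J) = 1/(117 + (9 + (2 + J)**2)) = 1/(126 + (2 + J)**2))
k = -19692 (k = 3 - (-178178 - 1*(-197873)) = 3 - (-178178 + 197873) = 3 - 1*19695 = 3 - 19695 = -19692)
k + a(212, 1/(-529 - 40)) = -19692 + 1/(126 + (2 + 1/(-529 - 40))**2) = -19692 + 1/(126 + (2 + 1/(-569))**2) = -19692 + 1/(126 + (2 - 1/569)**2) = -19692 + 1/(126 + (1137/569)**2) = -19692 + 1/(126 + 1292769/323761) = -19692 + 1/(42086655/323761) = -19692 + 323761/42086655 = -828770086499/42086655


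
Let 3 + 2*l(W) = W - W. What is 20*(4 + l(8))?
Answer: 50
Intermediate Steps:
l(W) = -3/2 (l(W) = -3/2 + (W - W)/2 = -3/2 + (1/2)*0 = -3/2 + 0 = -3/2)
20*(4 + l(8)) = 20*(4 - 3/2) = 20*(5/2) = 50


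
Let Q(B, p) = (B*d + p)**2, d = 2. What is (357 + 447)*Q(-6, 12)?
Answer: 0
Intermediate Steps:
Q(B, p) = (p + 2*B)**2 (Q(B, p) = (B*2 + p)**2 = (2*B + p)**2 = (p + 2*B)**2)
(357 + 447)*Q(-6, 12) = (357 + 447)*(12 + 2*(-6))**2 = 804*(12 - 12)**2 = 804*0**2 = 804*0 = 0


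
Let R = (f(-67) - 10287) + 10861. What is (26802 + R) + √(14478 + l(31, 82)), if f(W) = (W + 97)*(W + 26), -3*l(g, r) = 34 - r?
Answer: 26146 + √14494 ≈ 26266.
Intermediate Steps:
l(g, r) = -34/3 + r/3 (l(g, r) = -(34 - r)/3 = -34/3 + r/3)
f(W) = (26 + W)*(97 + W) (f(W) = (97 + W)*(26 + W) = (26 + W)*(97 + W))
R = -656 (R = ((2522 + (-67)² + 123*(-67)) - 10287) + 10861 = ((2522 + 4489 - 8241) - 10287) + 10861 = (-1230 - 10287) + 10861 = -11517 + 10861 = -656)
(26802 + R) + √(14478 + l(31, 82)) = (26802 - 656) + √(14478 + (-34/3 + (⅓)*82)) = 26146 + √(14478 + (-34/3 + 82/3)) = 26146 + √(14478 + 16) = 26146 + √14494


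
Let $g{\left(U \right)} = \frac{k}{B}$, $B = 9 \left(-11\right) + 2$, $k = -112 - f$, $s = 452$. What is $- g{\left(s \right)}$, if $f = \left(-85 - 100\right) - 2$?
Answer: $\frac{75}{97} \approx 0.7732$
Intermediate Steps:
$f = -187$ ($f = -185 - 2 = -187$)
$k = 75$ ($k = -112 - -187 = -112 + 187 = 75$)
$B = -97$ ($B = -99 + 2 = -97$)
$g{\left(U \right)} = - \frac{75}{97}$ ($g{\left(U \right)} = \frac{75}{-97} = 75 \left(- \frac{1}{97}\right) = - \frac{75}{97}$)
$- g{\left(s \right)} = \left(-1\right) \left(- \frac{75}{97}\right) = \frac{75}{97}$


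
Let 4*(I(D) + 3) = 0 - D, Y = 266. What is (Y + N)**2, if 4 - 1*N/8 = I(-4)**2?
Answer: 70756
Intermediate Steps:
I(D) = -3 - D/4 (I(D) = -3 + (0 - D)/4 = -3 + (-D)/4 = -3 - D/4)
N = 0 (N = 32 - 8*(-3 - 1/4*(-4))**2 = 32 - 8*(-3 + 1)**2 = 32 - 8*(-2)**2 = 32 - 8*4 = 32 - 32 = 0)
(Y + N)**2 = (266 + 0)**2 = 266**2 = 70756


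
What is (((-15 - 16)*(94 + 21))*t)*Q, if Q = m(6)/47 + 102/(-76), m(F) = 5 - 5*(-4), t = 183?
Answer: 944015565/1786 ≈ 5.2856e+5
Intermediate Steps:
m(F) = 25 (m(F) = 5 + 20 = 25)
Q = -1447/1786 (Q = 25/47 + 102/(-76) = 25*(1/47) + 102*(-1/76) = 25/47 - 51/38 = -1447/1786 ≈ -0.81019)
(((-15 - 16)*(94 + 21))*t)*Q = (((-15 - 16)*(94 + 21))*183)*(-1447/1786) = (-31*115*183)*(-1447/1786) = -3565*183*(-1447/1786) = -652395*(-1447/1786) = 944015565/1786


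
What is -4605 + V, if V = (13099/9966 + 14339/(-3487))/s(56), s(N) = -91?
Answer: -1323878936459/287489202 ≈ -4605.0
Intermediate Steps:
V = 8838751/287489202 (V = (13099/9966 + 14339/(-3487))/(-91) = (13099*(1/9966) + 14339*(-1/3487))*(-1/91) = (13099/9966 - 14339/3487)*(-1/91) = -8838751/3159222*(-1/91) = 8838751/287489202 ≈ 0.030745)
-4605 + V = -4605 + 8838751/287489202 = -1323878936459/287489202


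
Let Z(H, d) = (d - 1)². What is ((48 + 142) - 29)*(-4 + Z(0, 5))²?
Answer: 23184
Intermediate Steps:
Z(H, d) = (-1 + d)²
((48 + 142) - 29)*(-4 + Z(0, 5))² = ((48 + 142) - 29)*(-4 + (-1 + 5)²)² = (190 - 29)*(-4 + 4²)² = 161*(-4 + 16)² = 161*12² = 161*144 = 23184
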